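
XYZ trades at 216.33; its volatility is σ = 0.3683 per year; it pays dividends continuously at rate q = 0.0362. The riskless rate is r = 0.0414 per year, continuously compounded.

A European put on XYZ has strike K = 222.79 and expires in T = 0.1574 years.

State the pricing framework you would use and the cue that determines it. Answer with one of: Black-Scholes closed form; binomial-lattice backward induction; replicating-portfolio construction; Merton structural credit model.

framework: Black-Scholes closed form

Key observation: with XYZ following a GBM at constant σ and r, the European put struck at 222.79 prices in closed form — nothing here needs a stepwise model or a balance sheet.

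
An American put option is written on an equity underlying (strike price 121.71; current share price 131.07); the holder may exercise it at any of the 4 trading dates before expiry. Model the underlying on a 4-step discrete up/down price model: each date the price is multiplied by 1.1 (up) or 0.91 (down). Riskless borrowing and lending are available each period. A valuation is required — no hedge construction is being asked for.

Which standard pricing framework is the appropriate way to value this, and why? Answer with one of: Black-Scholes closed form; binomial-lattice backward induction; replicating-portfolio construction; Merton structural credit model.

Key observation: the defining feature is the embedded early-exercise option across 4 discrete dates on the spot-131.07 tree; pricing the strike-121.71 put means working backward with an exercise test at every node.

framework: binomial-lattice backward induction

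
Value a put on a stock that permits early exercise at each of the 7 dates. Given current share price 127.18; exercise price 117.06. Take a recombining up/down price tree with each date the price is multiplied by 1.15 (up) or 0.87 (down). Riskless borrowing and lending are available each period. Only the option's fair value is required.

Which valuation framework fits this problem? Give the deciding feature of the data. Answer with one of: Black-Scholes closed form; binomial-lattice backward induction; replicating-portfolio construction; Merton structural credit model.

Key observation: the exercise right at every one of the 7 steps is what matters: each node needs max(117.06 − S, continuation), which only the stepwise tree valuation starting from spot 127.18 delivers.

framework: binomial-lattice backward induction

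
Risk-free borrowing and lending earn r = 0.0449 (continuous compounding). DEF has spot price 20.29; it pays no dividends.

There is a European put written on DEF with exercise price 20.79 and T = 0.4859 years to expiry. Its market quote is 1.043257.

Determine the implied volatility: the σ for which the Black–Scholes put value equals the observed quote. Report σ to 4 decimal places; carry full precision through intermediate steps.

sigma = 0.1802

At σ = 0.1802 the Black–Scholes value reproduces the quote:
σ√T = 0.1802·√0.4859 = 0.125611
d₁ = (ln(S/K) + (r+σ²/2)T) / (σ√T) = (ln(20.29/20.79) + (0.0449+0.1802²/2)·0.4859) / 0.125611 = (-0.024344 + 0.029706) / 0.125611 = 0.042688
d₂ = d₁ − σ√T = 0.042688 − 0.125611 = -0.082924
e^{−rT} = 0.978419
N(−d₁) = 0.482975,  N(−d₂) = 0.533044
V = K·e^{−rT}·N(−d₂) − S·N(−d₁) = 10.842825 − 9.799568 = 1.043257 (the quoted price), and the Black–Scholes price is strictly increasing in σ, so σ is unique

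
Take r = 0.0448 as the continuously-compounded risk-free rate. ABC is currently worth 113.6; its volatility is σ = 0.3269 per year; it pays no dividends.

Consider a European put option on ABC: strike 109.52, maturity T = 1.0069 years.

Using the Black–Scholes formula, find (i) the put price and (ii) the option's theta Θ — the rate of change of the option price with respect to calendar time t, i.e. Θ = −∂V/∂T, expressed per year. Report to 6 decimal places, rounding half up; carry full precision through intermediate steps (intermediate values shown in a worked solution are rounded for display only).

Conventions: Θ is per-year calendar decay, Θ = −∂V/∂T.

σ√T = 0.3269·√1.0069 = 0.328026
d₁ = (ln(S/K) + (r+σ²/2)T) / (σ√T) = (ln(113.6/109.52) + (0.0448+0.3269²/2)·1.0069) / 0.328026 = (0.036576 + 0.098910) / 0.328026 = 0.413034
d₂ = d₁ − σ√T = 0.413034 − 0.328026 = 0.085008
e^{−rT} = 0.955893
N(−d₁) = 0.339791,  N(−d₂) = 0.466127
Put price V = K·e^{−rT}·N(−d₂) − S·N(−d₁) = 48.798602 − 38.600229 = 10.198373
φ(d₁) = (1/√(2π))·e^{−d₁²/2} = 0.366324
Θ = −S·φ(d₁)·σ/(2√T) + r·K·e^{−rT}·N(−d₂) = −6.778528 + 2.186177 = -4.592351

price = 10.198373
Θ = -4.592351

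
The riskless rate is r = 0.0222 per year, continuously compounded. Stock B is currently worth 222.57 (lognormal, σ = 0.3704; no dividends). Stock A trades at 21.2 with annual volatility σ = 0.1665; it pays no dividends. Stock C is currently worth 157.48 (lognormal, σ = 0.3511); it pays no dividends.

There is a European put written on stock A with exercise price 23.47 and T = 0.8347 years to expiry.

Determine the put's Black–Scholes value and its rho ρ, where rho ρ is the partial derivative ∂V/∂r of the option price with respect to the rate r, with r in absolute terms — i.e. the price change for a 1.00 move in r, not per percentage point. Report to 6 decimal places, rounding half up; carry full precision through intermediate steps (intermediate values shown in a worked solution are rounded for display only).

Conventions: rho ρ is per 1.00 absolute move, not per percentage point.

price = 2.455783
ρ = -14.102680

σ√T = 0.1665·√0.8347 = 0.152118
d₁ = (ln(S/K) + (r+σ²/2)T) / (σ√T) = (ln(21.2/23.47) + (0.0222+0.1665²/2)·0.8347) / 0.152118 = (-0.101722 + 0.030100) / 0.152118 = -0.470831
d₂ = d₁ − σ√T = -0.470831 − 0.152118 = -0.622948
e^{−rT} = 0.981640
N(−d₁) = 0.681119,  N(−d₂) = 0.733341
Put price V = K·e^{−rT}·N(−d₂) − S·N(−d₁) = 16.895508 − 14.439725 = 2.455783
ρ = −K·T·e^{−rT}·N(−d₂) = -14.102680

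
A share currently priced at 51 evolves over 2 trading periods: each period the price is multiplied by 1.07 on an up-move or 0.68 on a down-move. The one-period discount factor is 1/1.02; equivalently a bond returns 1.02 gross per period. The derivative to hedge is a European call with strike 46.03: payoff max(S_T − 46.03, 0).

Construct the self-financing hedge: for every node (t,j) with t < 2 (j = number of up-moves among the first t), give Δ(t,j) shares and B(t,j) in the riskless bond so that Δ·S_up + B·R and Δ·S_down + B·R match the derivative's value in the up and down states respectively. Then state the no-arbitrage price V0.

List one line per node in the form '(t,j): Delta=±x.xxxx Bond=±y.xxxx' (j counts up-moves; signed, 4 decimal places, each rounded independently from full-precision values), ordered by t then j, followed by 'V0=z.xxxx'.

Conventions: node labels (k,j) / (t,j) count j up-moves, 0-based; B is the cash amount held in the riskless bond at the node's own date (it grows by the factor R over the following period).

The replicating-portfolio and risk-neutral prices coincide; use p* = (1.02−0.68)/(1.07−0.68) = 0.8718 for the latter.
At maturity the claim pays: V(2,0)=0.0000, V(2,1)=0.0000, V(2,2)=12.3599
(1,0): S=34.6800. Δ = (V_up−V_dn)/(S_up−S_dn) = (0.0000−0.0000)/(37.1076−23.5824) = 0.0000. V = [p*·0.0000 + (1−p*)·0.0000]/1.02 = 0.0000. B = V − Δ·S = 0.0000.
(1,1): S=54.5700. Δ = (V_up−V_dn)/(S_up−S_dn) = (12.3599−0.0000)/(58.3899−37.1076) = 0.5808. V = [p*·12.3599 + (1−p*)·0.0000]/1.02 = 10.5640. B = V − Δ·S = -21.1280.
(0,0): S=51.0000. Δ = (V_up−V_dn)/(S_up−S_dn) = (10.5640−0.0000)/(54.5700−34.6800) = 0.5311. V = [p*·10.5640 + (1−p*)·0.0000]/1.02 = 9.0291. B = V − Δ·S = -18.0581.
Sanity check at the root: Δ(0,0)·S0 + B(0,0) reproduces V0 = 9.0291.

(0,0): Delta=0.5311 Bond=-18.0581
(1,0): Delta=0.0000 Bond=0.0000
(1,1): Delta=0.5808 Bond=-21.1280
V0=9.0291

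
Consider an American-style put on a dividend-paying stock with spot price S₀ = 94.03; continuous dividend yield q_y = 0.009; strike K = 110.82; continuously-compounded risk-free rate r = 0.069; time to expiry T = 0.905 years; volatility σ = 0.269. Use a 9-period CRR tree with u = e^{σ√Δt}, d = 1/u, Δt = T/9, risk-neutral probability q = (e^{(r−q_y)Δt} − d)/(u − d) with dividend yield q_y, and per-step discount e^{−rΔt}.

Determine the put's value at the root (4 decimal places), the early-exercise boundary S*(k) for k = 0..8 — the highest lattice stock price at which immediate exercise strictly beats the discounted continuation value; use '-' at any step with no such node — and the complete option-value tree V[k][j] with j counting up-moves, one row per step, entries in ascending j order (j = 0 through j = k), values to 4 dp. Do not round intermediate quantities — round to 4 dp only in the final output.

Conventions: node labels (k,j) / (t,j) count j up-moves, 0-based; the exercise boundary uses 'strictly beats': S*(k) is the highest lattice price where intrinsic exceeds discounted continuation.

Δt=0.10056, u=1.08905, d=0.91824, q=0.51412, disc=e^(-rΔt)=0.99309
k=9 terminal: V=max(K-S,0) → 67.1831 59.0658 49.4385 38.0204 24.4783 8.4171 0.0000 0.0000 0.0000 0.0000
k=8: j=0 S=47.5225 intr=63.2975 cont=62.5742 V=63.2975[EX]; j=1 S=56.3626 intr=54.4574 cont=53.7421 V=54.4574[EX]; j=2 S=66.8472 intr=43.9728 cont=43.2671 V=43.9728[EX]; j=3 S=79.2820 intr=31.5380 cont=30.8434 V=31.5380[EX]; j=4 S=94.0300 intr=16.7900 cont=16.1088 V=16.7900[EX]; j=5 S=111.5214 intr=0.0000 cont=4.0614 V=4.0614[hold]; j=6 S=132.2665 intr=0.0000 cont=0.0000 V=0.0000[hold]; j=7 S=156.8706 intr=0.0000 cont=0.0000 V=0.0000[hold]; j=8 S=186.0515 intr=0.0000 cont=0.0000 V=0.0000[hold]  S*(8)=94.0300
k=7: j=0 S=51.7542 intr=59.0658 cont=58.3464 V=59.0658[EX]; j=1 S=61.3815 intr=49.4385 cont=48.7278 V=49.4385[EX]; j=2 S=72.7996 intr=38.0204 cont=37.3200 V=38.0204[EX]; j=3 S=86.3417 intr=24.4783 cont=23.7902 V=24.4783[EX]; j=4 S=102.4029 intr=8.4171 cont=10.1752 V=10.1752[hold]; j=5 S=121.4518 intr=0.0000 cont=1.9597 V=1.9597[hold]; j=6 S=144.0442 intr=0.0000 cont=0.0000 V=0.0000[hold]; j=7 S=170.8392 intr=0.0000 cont=0.0000 V=0.0000[hold]  S*(7)=86.3417
k=6: j=0 S=56.3626 intr=54.4574 cont=53.7421 V=54.4574[EX]; j=1 S=66.8472 intr=43.9728 cont=43.2671 V=43.9728[EX]; j=2 S=79.2820 intr=31.5380 cont=30.8434 V=31.5380[EX]; j=3 S=94.0300 intr=16.7900 cont=17.0064 V=17.0064[hold]; j=4 S=111.5214 intr=0.0000 cont=5.9103 V=5.9103[hold]; j=5 S=132.2665 intr=0.0000 cont=0.9456 V=0.9456[hold]; j=6 S=156.8706 intr=0.0000 cont=0.0000 V=0.0000[hold]  S*(6)=79.2820
k=5: j=0 S=61.3815 intr=49.4385 cont=48.7278 V=49.4385[EX]; j=1 S=72.7996 intr=38.0204 cont=37.3200 V=38.0204[EX]; j=2 S=86.3417 intr=24.4783 cont=23.9007 V=24.4783[EX]; j=3 S=102.4029 intr=8.4171 cont=11.2236 V=11.2236[hold]; j=4 S=121.4518 intr=0.0000 cont=3.3347 V=3.3347[hold]; j=5 S=144.0442 intr=0.0000 cont=0.4563 V=0.4563[hold]  S*(5)=86.3417
k=4: j=0 S=66.8472 intr=43.9728 cont=43.2671 V=43.9728[EX]; j=1 S=79.2820 intr=31.5380 cont=30.8434 V=31.5380[EX]; j=2 S=94.0300 intr=16.7900 cont=17.5417 V=17.5417[hold]; j=3 S=111.5214 intr=0.0000 cont=7.1182 V=7.1182[hold]; j=4 S=132.2665 intr=0.0000 cont=1.8420 V=1.8420[hold]  S*(4)=79.2820
k=3: j=0 S=72.7996 intr=38.0204 cont=37.3200 V=38.0204[EX]; j=1 S=86.3417 intr=24.4783 cont=24.1740 V=24.4783[EX]; j=2 S=102.4029 intr=8.4171 cont=12.0986 V=12.0986[hold]; j=3 S=121.4518 intr=0.0000 cont=4.3752 V=4.3752[hold]  S*(3)=86.3417
k=2: j=0 S=79.2820 intr=31.5380 cont=30.8434 V=31.5380[EX]; j=1 S=94.0300 intr=16.7900 cont=17.9884 V=17.9884[hold]; j=2 S=111.5214 intr=0.0000 cont=8.0717 V=8.0717[hold]  S*(2)=79.2820
k=1: j=0 S=86.3417 intr=24.4783 cont=24.4020 V=24.4783[EX]; j=1 S=102.4029 intr=8.4171 cont=12.8009 V=12.8009[hold]  S*(1)=86.3417
k=0: j=0 S=94.0300 intr=16.7900 cont=18.3470 V=18.3470[hold]  S*(0)=-

price = 18.3470
boundary = - 86.3417 79.2820 86.3417 79.2820 86.3417 79.2820 86.3417 94.0300
tree:
18.3470
24.4783 12.8009
31.5380 17.9884 8.0717
38.0204 24.4783 12.0986 4.3752
43.9728 31.5380 17.5417 7.1182 1.8420
49.4385 38.0204 24.4783 11.2236 3.3347 0.4563
54.4574 43.9728 31.5380 17.0064 5.9103 0.9456 0.0000
59.0658 49.4385 38.0204 24.4783 10.1752 1.9597 0.0000 0.0000
63.2975 54.4574 43.9728 31.5380 16.7900 4.0614 0.0000 0.0000 0.0000
67.1831 59.0658 49.4385 38.0204 24.4783 8.4171 0.0000 0.0000 0.0000 0.0000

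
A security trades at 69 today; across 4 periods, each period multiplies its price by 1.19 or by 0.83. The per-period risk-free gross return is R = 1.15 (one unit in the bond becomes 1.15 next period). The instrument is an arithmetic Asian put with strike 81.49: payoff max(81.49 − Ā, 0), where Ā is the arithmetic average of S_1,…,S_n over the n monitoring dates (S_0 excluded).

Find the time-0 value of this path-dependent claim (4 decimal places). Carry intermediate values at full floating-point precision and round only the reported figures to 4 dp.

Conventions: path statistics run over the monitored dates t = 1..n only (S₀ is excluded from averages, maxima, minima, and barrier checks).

No-arbitrage gives p* = (R−d)/(u−d) = 0.8889: enumerate every path, weight its payoff by its p*-probability, and discount by R^4.
Enumerate all 2^4 = 16 price paths (U = up ×1.19, D = down ×0.83); each path with k up-moves has probability p*^k·(1−p*)^(4−k).
DDDD: Ā=44.2509, payoff=37.2391, prob=0.000152
UDDD: Ā=63.4441, payoff=18.0459, prob=0.001219
DUDD: Ā=57.2341, payoff=24.2559, prob=0.001219
UUDD: Ā=82.0585, payoff=0.0000, prob=0.009755
DDUD: Ā=52.0798, payoff=29.4102, prob=0.001219
UDUD: Ā=74.6686, payoff=6.8214, prob=0.009755
DUUD: Ā=68.4586, payoff=13.0314, prob=0.009755
UUUD: Ā=98.1515, payoff=0.0000, prob=0.078037
DDDU: Ā=47.8017, payoff=33.6883, prob=0.001219
UDDU: Ā=68.5350, payoff=12.9550, prob=0.009755
DUDU: Ā=62.3250, payoff=19.1650, prob=0.009755
UUDU: Ā=89.3575, payoff=0.0000, prob=0.078037
DDUU: Ā=57.1707, payoff=24.3193, prob=0.009755
UDUU: Ā=81.9676, payoff=0.0000, prob=0.078037
DUUU: Ā=75.7576, payoff=5.7324, prob=0.078037
UUUU: Ā=108.6163, payoff=0.0000, prob=0.624295
Price = Σ prob·payoff / R^4 = 1.325732 / 1.749006 = 0.7580

price = 0.7580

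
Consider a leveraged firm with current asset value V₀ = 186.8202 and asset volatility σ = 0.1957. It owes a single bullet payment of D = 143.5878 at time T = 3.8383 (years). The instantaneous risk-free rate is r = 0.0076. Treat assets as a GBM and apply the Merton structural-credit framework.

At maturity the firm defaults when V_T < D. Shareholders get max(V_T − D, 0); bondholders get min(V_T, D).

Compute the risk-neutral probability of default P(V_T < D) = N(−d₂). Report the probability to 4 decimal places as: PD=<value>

PD=0.2840

Work the structural quantities from V₀ = 186.8202 against face 143.5878:
d₁ = [ln(V₀/D) + (r + σ²/2)T] / (σ√T)
   = [ln(186.8202/143.5878) + (0.0076 + 0.5·0.1957²)·3.8383] / (0.1957·√3.8383)
   = [0.263200 + 0.102672] / 0.383407 = 0.954264
d₂ = d₁ − σ√T = 0.954264 − 0.383407 = 0.570856
risk-neutral PD = N(−d₂) = N(-0.570856) = 0.284048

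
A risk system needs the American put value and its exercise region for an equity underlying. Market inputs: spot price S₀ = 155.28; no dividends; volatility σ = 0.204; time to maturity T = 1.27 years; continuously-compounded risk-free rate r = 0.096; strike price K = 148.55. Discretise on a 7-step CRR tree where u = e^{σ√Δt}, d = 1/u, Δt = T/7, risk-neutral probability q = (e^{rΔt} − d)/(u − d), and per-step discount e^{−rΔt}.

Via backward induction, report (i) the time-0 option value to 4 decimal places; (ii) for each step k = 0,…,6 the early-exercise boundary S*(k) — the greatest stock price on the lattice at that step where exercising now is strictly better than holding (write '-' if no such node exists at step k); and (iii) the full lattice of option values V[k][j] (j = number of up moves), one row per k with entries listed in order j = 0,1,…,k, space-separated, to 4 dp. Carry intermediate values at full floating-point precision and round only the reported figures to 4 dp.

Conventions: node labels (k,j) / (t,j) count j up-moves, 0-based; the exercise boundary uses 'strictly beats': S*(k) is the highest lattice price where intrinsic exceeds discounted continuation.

Δt=0.18143, u=1.09078, d=0.91678, q=0.57926, disc=e^(-rΔt)=0.98273
k=7 terminal: V=max(K-S,0) → 64.0306 47.9888 28.9022 6.1931 0.0000 0.0000 0.0000 0.0000
k=6: j=0 S=92.1921 intr=56.3579 cont=53.7930 V=56.3579[EX]; j=1 S=109.6901 intr=38.8599 cont=36.2950 V=38.8599[EX]; j=2 S=130.5093 intr=18.0407 cont=15.4758 V=18.0407[EX]; j=3 S=155.2800 intr=0.0000 cont=2.5607 V=2.5607[hold]; j=4 S=184.7522 intr=0.0000 cont=0.0000 V=0.0000[hold]; j=5 S=219.8181 intr=0.0000 cont=0.0000 V=0.0000[hold]; j=6 S=261.5396 intr=0.0000 cont=0.0000 V=0.0000[hold]  S*(6)=130.5093
k=5: j=0 S=100.5612 intr=47.9888 cont=45.4239 V=47.9888[EX]; j=1 S=119.6478 intr=28.9022 cont=26.3373 V=28.9022[EX]; j=2 S=142.3569 intr=6.1931 cont=8.9170 V=8.9170[hold]; j=3 S=169.3763 intr=0.0000 cont=1.0588 V=1.0588[hold]; j=4 S=201.5239 intr=0.0000 cont=0.0000 V=0.0000[hold]; j=5 S=239.7731 intr=0.0000 cont=0.0000 V=0.0000[hold]  S*(5)=119.6478
k=4: j=0 S=109.6901 intr=38.8599 cont=36.2950 V=38.8599[EX]; j=1 S=130.5093 intr=18.0407 cont=17.0264 V=18.0407[EX]; j=2 S=155.2800 intr=0.0000 cont=4.2896 V=4.2896[hold]; j=3 S=184.7522 intr=0.0000 cont=0.4378 V=0.4378[hold]; j=4 S=219.8181 intr=0.0000 cont=0.0000 V=0.0000[hold]  S*(4)=130.5093
k=3: j=0 S=119.6478 intr=28.9022 cont=26.3373 V=28.9022[EX]; j=1 S=142.3569 intr=6.1931 cont=9.9012 V=9.9012[hold]; j=2 S=169.3763 intr=0.0000 cont=2.0229 V=2.0229[hold]; j=3 S=201.5239 intr=0.0000 cont=0.1810 V=0.1810[hold]  S*(3)=119.6478
k=2: j=0 S=130.5093 intr=18.0407 cont=17.5867 V=18.0407[EX]; j=1 S=155.2800 intr=0.0000 cont=5.2454 V=5.2454[hold]; j=2 S=184.7522 intr=0.0000 cont=0.9394 V=0.9394[hold]  S*(2)=130.5093
k=1: j=0 S=142.3569 intr=6.1931 cont=10.4453 V=10.4453[hold]; j=1 S=169.3763 intr=0.0000 cont=2.7036 V=2.7036[hold]  S*(1)=-
k=0: j=0 S=155.2800 intr=0.0000 cont=5.8579 V=5.8579[hold]  S*(0)=-

price = 5.8579
boundary = - - 130.5093 119.6478 130.5093 119.6478 130.5093
tree:
5.8579
10.4453 2.7036
18.0407 5.2454 0.9394
28.9022 9.9012 2.0229 0.1810
38.8599 18.0407 4.2896 0.4378 0.0000
47.9888 28.9022 8.9170 1.0588 0.0000 0.0000
56.3579 38.8599 18.0407 2.5607 0.0000 0.0000 0.0000
64.0306 47.9888 28.9022 6.1931 0.0000 0.0000 0.0000 0.0000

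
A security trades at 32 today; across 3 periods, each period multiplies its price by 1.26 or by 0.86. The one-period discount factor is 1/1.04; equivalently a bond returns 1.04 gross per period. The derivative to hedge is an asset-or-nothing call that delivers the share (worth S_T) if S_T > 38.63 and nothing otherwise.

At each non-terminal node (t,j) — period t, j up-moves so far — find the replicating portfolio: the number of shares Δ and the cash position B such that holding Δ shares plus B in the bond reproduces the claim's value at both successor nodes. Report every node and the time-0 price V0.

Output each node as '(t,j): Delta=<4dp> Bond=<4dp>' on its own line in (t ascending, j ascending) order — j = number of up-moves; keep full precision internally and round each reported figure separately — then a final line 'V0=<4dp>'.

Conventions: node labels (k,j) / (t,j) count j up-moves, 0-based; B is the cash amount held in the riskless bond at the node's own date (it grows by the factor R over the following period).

Arbitrage-free pricing uses the up-move probability p* = (R−d)/(u−d) = 0.4500, discounting each step at R = 1.04.
Expiry values: V(3,0)=0.0000, V(3,1)=0.0000, V(3,2)=43.6908, V(3,3)=64.0120
  t=2,j=0: stock 23.6672 → up 29.8207 (V=0.0000), down 20.3538 (V=0.0000). Price 0.0000; hedge Δ=0.0000, bond B=0.0000.
  t=2,j=1: stock 34.6752 → up 43.6908 (V=43.6908), down 29.8207 (V=0.0000). Price 18.9047; hedge Δ=3.1500, bond B=-90.3222.
  t=2,j=2: stock 50.8032 → up 64.0120 (V=64.0120), down 43.6908 (V=43.6908). Price 50.8032; hedge Δ=1.0000, bond B=0.0000.
  t=1,j=0: stock 27.5200 → up 34.6752 (V=18.9047), down 23.6672 (V=0.0000). Price 8.1799; hedge Δ=1.7174, bond B=-39.0817.
  t=1,j=1: stock 40.3200 → up 50.8032 (V=50.8032), down 34.6752 (V=18.9047). Price 31.9798; hedge Δ=1.9778, bond B=-47.7666.
  t=0,j=0: stock 32.0000 → up 40.3200 (V=31.9798), down 27.5200 (V=8.1799). Price 18.1633; hedge Δ=1.8594, bond B=-41.3364.
Verification: the root portfolio costs Δ(0,0)·S0 + B(0,0) = 18.1633, matching V0.

(0,0): Delta=1.8594 Bond=-41.3364
(1,0): Delta=1.7174 Bond=-39.0817
(1,1): Delta=1.9778 Bond=-47.7666
(2,0): Delta=0.0000 Bond=0.0000
(2,1): Delta=3.1500 Bond=-90.3222
(2,2): Delta=1.0000 Bond=0.0000
V0=18.1633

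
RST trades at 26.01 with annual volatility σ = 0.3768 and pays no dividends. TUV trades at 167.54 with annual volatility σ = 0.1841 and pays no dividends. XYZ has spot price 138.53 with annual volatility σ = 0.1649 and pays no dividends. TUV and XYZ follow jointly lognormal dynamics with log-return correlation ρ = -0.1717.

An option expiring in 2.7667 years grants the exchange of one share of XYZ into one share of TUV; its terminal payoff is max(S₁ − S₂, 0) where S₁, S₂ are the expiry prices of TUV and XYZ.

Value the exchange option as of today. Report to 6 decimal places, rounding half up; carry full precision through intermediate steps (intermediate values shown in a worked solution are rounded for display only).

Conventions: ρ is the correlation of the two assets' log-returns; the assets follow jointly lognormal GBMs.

σ_eff = √(σ₁² + σ₂² − 2ρσ₁σ₂) = √(0.1841² + 0.1649² − 2·-0.1717·0.1841·0.1649) = 0.267413
d₁ = (ln(S₁/S₂) + (q₂ − q₁ + σ_eff²/2)T) / (σ_eff√T) = (ln(167.54/138.53) + (0.0 − 0.0 + 0.035755)·2.7667) / 0.444799 = 0.649863
d₂ = d₁ − σ_eff√T = 0.649863 − 0.444799 = 0.205064
N(d₁) = 0.742110,  N(d₂) = 0.581239
V = S₁·e^{−q₁T}·N(d₁) − S₂·e^{−q₂T}·N(d₂) = 124.333035 − 80.519018 = 43.814018
Key observation: r never enters — measured in units of XYZ, the claim is a call on S₁/S₂ struck at 1, so only the dividend yields and σ_eff matter.

exchange price = 43.814018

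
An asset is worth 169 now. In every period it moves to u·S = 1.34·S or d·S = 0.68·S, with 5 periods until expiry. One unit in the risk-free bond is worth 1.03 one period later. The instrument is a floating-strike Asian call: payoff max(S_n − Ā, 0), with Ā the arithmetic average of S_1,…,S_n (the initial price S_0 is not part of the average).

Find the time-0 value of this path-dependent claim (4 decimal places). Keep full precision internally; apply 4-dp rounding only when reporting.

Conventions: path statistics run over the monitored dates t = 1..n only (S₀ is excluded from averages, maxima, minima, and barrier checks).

price = 28.9528

Under the martingale measure an up-move has probability p* = 0.5303; value the claim as the probability-weighted average of per-path payoffs, discounted 5 periods at R = 1.03.
Enumerate all 2^5 = 32 price paths (U = up ×1.34, D = down ×0.68); each path with k up-moves has probability p*^k·(1−p*)^(5−k).
DDDDD: Ā=61.3821, payoff=0.0000, prob=0.022861
UDDDD: Ā=120.9589, payoff=0.0000, prob=0.025810
DUDDD: Ā=98.6509, payoff=0.0000, prob=0.025810
UUDDD: Ā=194.4003, payoff=0.0000, prob=0.029141
DDUDD: Ā=83.4814, payoff=0.0000, prob=0.025810
UDUDD: Ā=164.5076, payoff=0.0000, prob=0.029141
DUUDD: Ā=142.1996, payoff=0.0000, prob=0.029141
UUUDD: Ā=280.2168, payoff=0.0000, prob=0.032901
DDDUD: Ā=73.1662, payoff=0.0000, prob=0.025810
UDDUD: Ā=144.1805, payoff=0.0000, prob=0.029141
DUDUD: Ā=121.8725, payoff=0.0000, prob=0.029141
UUDUD: Ā=240.1605, payoff=0.0000, prob=0.032901
DDUUD: Ā=106.7031, payoff=0.0000, prob=0.029141
UDUUD: Ā=210.2678, payoff=0.0000, prob=0.032901
DUUUD: Ā=187.9598, payoff=0.0666, prob=0.032901
UUUUD: Ā=370.3914, payoff=0.1313, prob=0.037146
DDDDU: Ā=66.1519, payoff=0.0000, prob=0.025810
UDDDU: Ā=130.3581, payoff=0.0000, prob=0.029141
DUDDU: Ā=108.0501, payoff=0.0000, prob=0.029141
UUDDU: Ā=212.9223, payoff=0.0000, prob=0.032901
DDUDU: Ā=92.8807, payoff=2.5357, prob=0.029141
UDUDU: Ā=183.0296, payoff=4.9969, prob=0.032901
DUUDU: Ā=160.7216, payoff=27.3049, prob=0.032901
UUUDU: Ā=316.7160, payoff=53.8067, prob=0.037146
DDDUU: Ā=82.5655, payoff=12.8509, prob=0.029141
UDDUU: Ā=162.7025, payoff=25.3239, prob=0.032901
DUDUU: Ā=140.3945, payoff=47.6319, prob=0.032901
UUDUU: Ā=276.6598, payoff=93.8629, prob=0.037146
DDUUU: Ā=125.2251, payoff=62.8014, prob=0.032901
UDUUU: Ā=246.7671, payoff=123.7556, prob=0.037146
DUUUU: Ā=224.4591, payoff=146.0636, prob=0.037146
UUUUU: Ā=442.3164, payoff=287.8313, prob=0.041939
Price = Σ prob·payoff / R^5 = 33.564282 / 1.159274 = 28.9528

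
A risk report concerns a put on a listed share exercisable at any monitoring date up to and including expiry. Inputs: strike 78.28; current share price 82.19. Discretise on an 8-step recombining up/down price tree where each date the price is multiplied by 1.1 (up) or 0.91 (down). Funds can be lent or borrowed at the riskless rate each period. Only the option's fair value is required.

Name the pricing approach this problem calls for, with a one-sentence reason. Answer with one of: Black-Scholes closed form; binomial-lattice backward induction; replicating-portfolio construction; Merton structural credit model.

framework: binomial-lattice backward induction

Key observation: an American put (K = 78.28, S₀ = 82.19) on a 8-date tree has no closed form — the optimal stopping decision is embedded and must be resolved recursively from expiry.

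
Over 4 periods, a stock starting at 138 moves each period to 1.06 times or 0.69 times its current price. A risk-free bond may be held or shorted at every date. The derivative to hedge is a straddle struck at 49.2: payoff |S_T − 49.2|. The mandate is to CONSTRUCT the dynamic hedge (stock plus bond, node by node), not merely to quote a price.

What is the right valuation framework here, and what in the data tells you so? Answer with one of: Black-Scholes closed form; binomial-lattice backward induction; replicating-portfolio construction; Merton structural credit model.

framework: replicating-portfolio construction

Key observation: the deliverable is the dynamic trading strategy on the 4-step tree (spot 138, moves 1.06 and 0.69), so the valuation must go through the node-by-node replicating-portfolio solve.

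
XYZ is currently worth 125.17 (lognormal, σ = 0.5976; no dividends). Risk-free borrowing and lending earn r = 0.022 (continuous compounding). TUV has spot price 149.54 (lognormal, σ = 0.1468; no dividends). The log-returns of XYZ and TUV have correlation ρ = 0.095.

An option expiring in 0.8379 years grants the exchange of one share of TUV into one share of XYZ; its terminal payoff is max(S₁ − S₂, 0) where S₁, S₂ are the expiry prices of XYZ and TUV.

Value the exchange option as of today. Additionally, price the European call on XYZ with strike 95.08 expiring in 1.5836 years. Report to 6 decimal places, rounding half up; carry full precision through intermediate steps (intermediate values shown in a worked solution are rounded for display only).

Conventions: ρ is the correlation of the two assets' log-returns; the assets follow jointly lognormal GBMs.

exchange price = 19.114923
price(XYZ call K=95.08) = 50.985073

σ_eff = √(σ₁² + σ₂² − 2ρσ₁σ₂) = √(0.5976² + 0.1468² − 2·0.095·0.5976·0.1468) = 0.601671
d₁ = (ln(S₁/S₂) + (q₂ − q₁ + σ_eff²/2)T) / (σ_eff√T) = (ln(125.17/149.54) + (0.0 − 0.0 + 0.181004)·0.8379) / 0.550751 = -0.047622
d₂ = d₁ − σ_eff√T = -0.047622 − 0.550751 = -0.598373
N(d₁) = 0.481009,  N(d₂) = 0.274796
V = S₁·e^{−q₁T}·N(d₁) − S₂·e^{−q₂T}·N(d₂) = 60.207855 − 41.092932 = 19.114923
[vanilla: XYZ call K=95.08]
σ√T = 0.5976·√1.5836 = 0.752027
d₁ = (ln(S/K) + (r+σ²/2)T) / (σ√T) = (ln(125.17/95.08) + (0.022+0.5976²/2)·1.5836) / 0.752027 = (0.274954 + 0.317611) / 0.752027 = 0.787958
d₂ = d₁ − σ√T = 0.787958 − 0.752027 = 0.035931
e^{−rT} = 0.965761
N(d₁) = 0.784639,  N(d₂) = 0.514331
price = S·N(d₁) − K·e^{−rT}·N(d₂) = 98.213309 − 47.228235 = 50.985073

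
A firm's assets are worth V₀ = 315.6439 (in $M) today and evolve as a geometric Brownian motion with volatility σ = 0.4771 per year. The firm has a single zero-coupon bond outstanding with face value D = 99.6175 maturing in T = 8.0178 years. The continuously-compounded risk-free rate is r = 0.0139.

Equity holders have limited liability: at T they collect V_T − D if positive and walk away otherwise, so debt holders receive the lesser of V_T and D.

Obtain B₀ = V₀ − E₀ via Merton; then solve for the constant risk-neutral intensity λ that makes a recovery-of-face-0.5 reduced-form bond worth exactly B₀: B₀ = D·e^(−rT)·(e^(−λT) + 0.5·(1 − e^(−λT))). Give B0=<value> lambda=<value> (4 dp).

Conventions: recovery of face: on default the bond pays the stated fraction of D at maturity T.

With assets at 315.6439 and a single debt payment of 99.6175 at 8.0178 years:
d₁ = [ln(V₀/D) + (r + σ²/2)T] / (σ√T)
   = [ln(315.6439/99.6175) + (0.0139 + 0.5·0.4771²)·8.0178] / (0.4771·√8.0178)
   = [1.153277 + 1.023971] / 1.350943 = 1.611650
d₂ = d₁ − σ√T = 1.611650 − 1.350943 = 0.260707
N(d₁) = 0.946481,  N(d₂) = 0.602841,  e^(−rT) = 0.894538
E₀ = V₀·N(d₁) − D·e^(−rT)·N(d₂)
   = 315.6439·0.946481 − 99.6175·0.894538·0.602841 = 245.030780
B₀ = V₀ − E₀ = 315.6439 − 245.030780 = 70.613120
e^(−λT) = (B₀·e^(rT)/D − 0.5)/(1 − 0.5) = (70.6131·1.117895/99.6175 − 0.5)/0.5 = 0.58482252
λ = −ln(0.58482252)/8.0178 = 0.066907

B0=70.6131 lambda=0.0669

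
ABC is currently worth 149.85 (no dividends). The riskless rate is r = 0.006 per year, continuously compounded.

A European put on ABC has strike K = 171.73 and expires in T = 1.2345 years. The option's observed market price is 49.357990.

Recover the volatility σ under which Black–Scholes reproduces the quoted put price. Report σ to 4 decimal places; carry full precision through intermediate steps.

sigma = 0.5467

At σ = 0.5467 the Black–Scholes value reproduces the quote:
σ√T = 0.5467·√1.2345 = 0.607428
d₁ = (ln(S/K) + (r+σ²/2)T) / (σ√T) = (ln(149.85/171.73) + (0.006+0.5467²/2)·1.2345) / 0.607428 = (-0.136289 + 0.191891) / 0.607428 = 0.091538
d₂ = d₁ − σ√T = 0.091538 − 0.607428 = -0.515890
e^{−rT} = 0.992620
N(−d₁) = 0.463533,  N(−d₂) = 0.697034
V = K·e^{−rT}·N(−d₂) − S·N(−d₁) = 118.818361 − 69.460371 = 49.357990 (equal to the quote); since ∂V/∂σ > 0 for all σ, the implied volatility is unique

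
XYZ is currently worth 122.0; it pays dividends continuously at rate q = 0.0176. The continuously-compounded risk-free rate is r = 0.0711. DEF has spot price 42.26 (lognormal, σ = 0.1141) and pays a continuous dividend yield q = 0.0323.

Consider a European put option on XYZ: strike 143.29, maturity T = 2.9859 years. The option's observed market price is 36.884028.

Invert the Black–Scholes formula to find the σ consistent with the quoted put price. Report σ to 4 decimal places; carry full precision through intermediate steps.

sigma = 0.4741

At σ = 0.4741 the Black–Scholes value reproduces the quote:
σ√T = 0.4741·√2.9859 = 0.819233
d₁ = (ln(S/K) + (r−q+σ²/2)T) / (σ√T) = (ln(122.0/143.29) + (0.0711−0.0176+0.4741²/2)·2.9859) / 0.819233 = (-0.160850 + 0.495317) / 0.819233 = 0.408269
d₂ = d₁ − σ√T = 0.408269 − 0.819233 = -0.410964
e^{−rT} = 0.808724
e^{−qT} = 0.948805
N(−d₁) = 0.341538,  N(−d₂) = 0.659451
V = K·e^{−rT}·N(−d₂) − S·e^{−qT}·N(−d₁) = 76.418497 − 39.534469 = 36.884028 (the quoted price), and the Black–Scholes price is strictly increasing in σ, so σ is unique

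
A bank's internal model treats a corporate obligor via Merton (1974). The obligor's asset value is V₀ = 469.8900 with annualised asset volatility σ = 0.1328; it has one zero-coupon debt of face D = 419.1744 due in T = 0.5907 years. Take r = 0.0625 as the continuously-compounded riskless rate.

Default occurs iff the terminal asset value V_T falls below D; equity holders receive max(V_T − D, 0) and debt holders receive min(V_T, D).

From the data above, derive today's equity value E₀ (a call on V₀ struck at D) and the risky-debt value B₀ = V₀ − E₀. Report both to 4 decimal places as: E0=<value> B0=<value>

Work the structural quantities from V₀ = 469.8900 against face 419.1744:
d₁ = [ln(V₀/D) + (r + σ²/2)T] / (σ√T)
   = [ln(469.8900/419.1744) + (0.0625 + 0.5·0.1328²)·0.5907] / (0.1328·√0.5907)
   = [0.114212 + 0.042127] / 0.102066 = 1.531743
d₂ = d₁ − σ√T = 1.531743 − 0.102066 = 1.429677
N(d₁) = 0.937207,  N(d₂) = 0.923595,  e^(−rT) = 0.963754
E₀ = V₀·N(d₁) − D·e^(−rT)·N(d₂)
   = 469.8900·0.937207 − 419.1744·0.963754·0.923595 = 67.269178
B₀ = V₀ − E₀ = 469.8900 − 67.269178 = 402.620822

E0=67.2692 B0=402.6208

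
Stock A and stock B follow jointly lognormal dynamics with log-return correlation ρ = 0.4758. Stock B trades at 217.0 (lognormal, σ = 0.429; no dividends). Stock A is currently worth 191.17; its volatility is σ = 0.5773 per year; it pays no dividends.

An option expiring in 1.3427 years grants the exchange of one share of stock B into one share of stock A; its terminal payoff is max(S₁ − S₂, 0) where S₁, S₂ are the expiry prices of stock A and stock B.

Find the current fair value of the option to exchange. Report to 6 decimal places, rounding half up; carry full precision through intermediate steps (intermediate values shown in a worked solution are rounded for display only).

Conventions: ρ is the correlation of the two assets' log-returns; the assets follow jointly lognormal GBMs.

σ_eff = √(σ₁² + σ₂² − 2ρσ₁σ₂) = √(0.5773² + 0.429² − 2·0.4758·0.5773·0.429) = 0.530699
d₁ = (ln(S₁/S₂) + (q₂ − q₁ + σ_eff²/2)T) / (σ_eff√T) = (ln(191.17/217.0) + (0.0 − 0.0 + 0.140821)·1.3427) / 0.614947 = 0.101384
d₂ = d₁ − σ_eff√T = 0.101384 − 0.614947 = -0.513563
N(d₁) = 0.540377,  N(d₂) = 0.303779
V = S₁·e^{−q₁T}·N(d₁) − S₂·e^{−q₂T}·N(d₂) = 103.303893 − 65.919975 = 37.383918
Key observation: the rate r is irrelevant here: denominating values in stock B turns the exchange into a ratio option on S₁/S₂, and discounting at r drops out.

exchange price = 37.383918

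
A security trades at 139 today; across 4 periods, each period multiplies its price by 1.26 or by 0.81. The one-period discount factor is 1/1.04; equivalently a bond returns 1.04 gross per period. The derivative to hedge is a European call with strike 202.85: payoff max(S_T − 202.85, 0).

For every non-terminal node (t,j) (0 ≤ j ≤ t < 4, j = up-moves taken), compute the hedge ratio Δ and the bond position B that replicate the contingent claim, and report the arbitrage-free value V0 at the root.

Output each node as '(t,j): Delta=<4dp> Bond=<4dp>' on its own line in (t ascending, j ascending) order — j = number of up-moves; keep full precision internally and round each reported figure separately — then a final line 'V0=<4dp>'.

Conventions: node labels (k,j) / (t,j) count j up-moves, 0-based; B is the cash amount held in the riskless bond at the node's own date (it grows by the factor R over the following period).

(0,0): Delta=0.3593 Bond=-36.3410
(1,0): Delta=0.1067 Bond=-9.3522
(1,1): Delta=0.5146 Bond=-65.0004
(2,0): Delta=0.0000 Bond=0.0000
(2,1): Delta=0.1722 Bond=-19.0297
(2,2): Delta=0.7251 Bond=-114.0593
(3,0): Delta=0.0000 Bond=0.0000
(3,1): Delta=0.0000 Bond=0.0000
(3,2): Delta=0.2781 Bond=-38.7213
(3,3): Delta=1.0000 Bond=-195.0481
V0=13.5975

No-arbitrage ⇒ martingale measure with p* = (R−d)/(u−d) = 0.5111.
At maturity the claim pays: V(4,0)=0.0000, V(4,1)=0.0000, V(4,2)=0.0000, V(4,3)=22.3723, V(4,4)=147.4959
(3,0): S=73.8703. Δ = (V_up−V_dn)/(S_up−S_dn) = (0.0000−0.0000)/(93.0766−59.8349) = 0.0000. V = [p*·0.0000 + (1−p*)·0.0000]/1.04 = 0.0000. B = V − Δ·S = 0.0000.
(3,1): S=114.9094. Δ = (V_up−V_dn)/(S_up−S_dn) = (0.0000−0.0000)/(144.7858−93.0766) = 0.0000. V = [p*·0.0000 + (1−p*)·0.0000]/1.04 = 0.0000. B = V − Δ·S = 0.0000.
(3,2): S=178.7479. Δ = (V_up−V_dn)/(S_up−S_dn) = (22.3723−0.0000)/(225.2223−144.7858) = 0.2781. V = [p*·22.3723 + (1−p*)·0.0000]/1.04 = 10.9950. B = V − Δ·S = -38.7213.
(3,3): S=278.0523. Δ = (V_up−V_dn)/(S_up−S_dn) = (147.4959−22.3723)/(350.3459−225.2223) = 1.0000. V = [p*·147.4959 + (1−p*)·22.3723]/1.04 = 83.0042. B = V − Δ·S = -195.0481.
(2,0): S=91.1979. Δ = (V_up−V_dn)/(S_up−S_dn) = (0.0000−0.0000)/(114.9094−73.8703) = 0.0000. V = [p*·0.0000 + (1−p*)·0.0000]/1.04 = 0.0000. B = V − Δ·S = 0.0000.
(2,1): S=141.8634. Δ = (V_up−V_dn)/(S_up−S_dn) = (10.9950−0.0000)/(178.7479−114.9094) = 0.1722. V = [p*·10.9950 + (1−p*)·0.0000]/1.04 = 5.4035. B = V − Δ·S = -19.0297.
(2,2): S=220.6764. Δ = (V_up−V_dn)/(S_up−S_dn) = (83.0042−10.9950)/(278.0523−178.7479) = 0.7251. V = [p*·83.0042 + (1−p*)·10.9950]/1.04 = 45.9612. B = V − Δ·S = -114.0593.
(1,0): S=112.5900. Δ = (V_up−V_dn)/(S_up−S_dn) = (5.4035−0.0000)/(141.8634−91.1979) = 0.1067. V = [p*·5.4035 + (1−p*)·0.0000]/1.04 = 2.6556. B = V − Δ·S = -9.3522.
(1,1): S=175.1400. Δ = (V_up−V_dn)/(S_up−S_dn) = (45.9612−5.4035)/(220.6764−141.8634) = 0.5146. V = [p*·45.9612 + (1−p*)·5.4035]/1.04 = 25.1279. B = V − Δ·S = -65.0004.
(0,0): S=139.0000. Δ = (V_up−V_dn)/(S_up−S_dn) = (25.1279−2.6556)/(175.1400−112.5900) = 0.3593. V = [p*·25.1279 + (1−p*)·2.6556]/1.04 = 13.5975. B = V − Δ·S = -36.3410.
Sanity check at the root: Δ(0,0)·S0 + B(0,0) reproduces V0 = 13.5975.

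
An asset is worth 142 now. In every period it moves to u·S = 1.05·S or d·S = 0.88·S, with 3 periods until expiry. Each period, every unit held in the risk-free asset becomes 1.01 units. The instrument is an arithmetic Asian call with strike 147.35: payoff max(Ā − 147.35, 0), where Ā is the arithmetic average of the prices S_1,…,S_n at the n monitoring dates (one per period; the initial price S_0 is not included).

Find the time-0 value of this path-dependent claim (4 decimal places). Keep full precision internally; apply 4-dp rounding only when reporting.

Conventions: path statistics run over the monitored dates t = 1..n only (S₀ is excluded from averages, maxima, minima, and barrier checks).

price = 4.1103

With p* = (R−d)/(u−d) = 0.7647, sum probability × payoff across the paths and divide by R^3.
Enumerate all 2^3 = 8 price paths (U = up ×1.05, D = down ×0.88); each path with k up-moves has probability p*^k·(1−p*)^(3−k).
DDD: Ā=110.5646, payoff=0.0000, prob=0.013027
UDD: Ā=131.9237, payoff=0.0000, prob=0.042337
DUD: Ā=123.8770, payoff=0.0000, prob=0.042337
UUD: Ā=147.8078, payoff=0.4578, prob=0.137594
DDU: Ā=116.7959, payoff=0.0000, prob=0.042337
UDU: Ā=139.3588, payoff=0.0000, prob=0.137594
DUU: Ā=131.3121, payoff=0.0000, prob=0.137594
UUU: Ā=156.6792, payoff=9.3293, prob=0.447181
Price = Σ prob·payoff / R^3 = 4.234853 / 1.030301 = 4.1103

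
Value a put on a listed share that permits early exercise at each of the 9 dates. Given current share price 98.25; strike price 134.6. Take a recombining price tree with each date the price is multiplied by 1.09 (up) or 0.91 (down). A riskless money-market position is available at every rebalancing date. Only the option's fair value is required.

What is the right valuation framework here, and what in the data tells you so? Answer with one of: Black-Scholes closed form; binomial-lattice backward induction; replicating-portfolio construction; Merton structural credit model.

Key observation: early exercise of the strike-134.6 put must be checked at each of the 9 dates (spot 98.25), which forces a node-by-node comparison of intrinsic and continuation value backward from expiry.

framework: binomial-lattice backward induction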